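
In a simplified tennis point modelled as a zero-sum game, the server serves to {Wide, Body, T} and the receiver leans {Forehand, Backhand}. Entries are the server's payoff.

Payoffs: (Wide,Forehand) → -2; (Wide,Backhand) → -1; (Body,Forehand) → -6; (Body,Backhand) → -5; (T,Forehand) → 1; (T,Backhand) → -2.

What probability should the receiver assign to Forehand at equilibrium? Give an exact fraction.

Row minima: Wide → -2, Body → -6, T → -2; maximin = -2.
Column maxima: Forehand → 1, Backhand → -1; minimax = -1.
-2 ≠ -1, so there is no saddle point; optimal play is mixed.
Body is strictly dominated by Wide, so the server never plays it.
On the remaining 2×2 (Wide, T vs Forehand, Backhand):
Let the server play Wide with probability p. Expected payoff against Forehand: (-2)p + 1(1−p) = −3p + 1; against Backhand: (-1)p + (-2)(1−p) = p − 2.
Setting these equal: −3p + 1 = p − 2 ⇒ −4p = -3 ⇒ p = 3/4, and the value is (-3)·(3/4) + 1 = -5/4.
For the receiver: with q = P(Forehand), equating Wide's and T's payoffs gives −q − 1 = 3q − 2 ⇒ q = 1/4.

1/4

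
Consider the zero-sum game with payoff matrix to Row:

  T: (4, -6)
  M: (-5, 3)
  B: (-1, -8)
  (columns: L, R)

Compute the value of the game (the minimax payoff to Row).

-1

Row minima: T → -6, M → -5, B → -8; maximin = -5.
Column maxima: L → 4, R → 3; minimax = 3.
-5 ≠ 3, so there is no saddle point; optimal play is mixed.
B is strictly dominated by T, so Row never plays it.
On the remaining 2×2 (T, M vs L, R):
Let Row play T with probability p. Expected payoff against L: 4p + (-5)(1−p) = 9p − 5; against R: (-6)p + 3(1−p) = −9p + 3.
Setting these equal: 9p − 5 = −9p + 3 ⇒ 18p = 8 ⇒ p = 4/9, and the value is (9)·(4/9) − 5 = -1.
For Column: with q = P(L), equating T's and M's payoffs gives 10q − 6 = −8q + 3 ⇒ q = 1/2.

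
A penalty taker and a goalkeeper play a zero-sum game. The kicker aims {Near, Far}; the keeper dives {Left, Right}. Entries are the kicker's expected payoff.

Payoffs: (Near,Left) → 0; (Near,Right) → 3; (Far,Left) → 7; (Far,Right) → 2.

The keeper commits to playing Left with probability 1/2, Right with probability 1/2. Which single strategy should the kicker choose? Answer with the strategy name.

Far

Expected payoff of Near: (1/2)·0 + (1/2)·3 = 3/2.
Expected payoff of Far: (1/2)·7 + (1/2)·2 = 9/2.
The largest is 9/2, so the kicker's best response is Far.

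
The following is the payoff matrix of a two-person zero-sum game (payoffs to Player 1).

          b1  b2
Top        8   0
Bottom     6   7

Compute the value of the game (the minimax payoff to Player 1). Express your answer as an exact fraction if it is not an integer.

56/9

Row minima: Top → 0, Bottom → 6; maximin = 6.
Column maxima: b1 → 8, b2 → 7; minimax = 7.
6 ≠ 7, so there is no saddle point; optimal play is mixed.
Let Player 1 play Top with probability p. Expected payoff against b1: 8p + 6(1−p) = 2p + 6; against b2: 0p + 7(1−p) = −7p + 7.
Setting these equal: 2p + 6 = −7p + 7 ⇒ 9p = 1 ⇒ p = 1/9, and the value is (2)·(1/9) + 6 = 56/9.
For Player 2: with q = P(b1), equating Top's and Bottom's payoffs gives 8q = −q + 7 ⇒ q = 7/9.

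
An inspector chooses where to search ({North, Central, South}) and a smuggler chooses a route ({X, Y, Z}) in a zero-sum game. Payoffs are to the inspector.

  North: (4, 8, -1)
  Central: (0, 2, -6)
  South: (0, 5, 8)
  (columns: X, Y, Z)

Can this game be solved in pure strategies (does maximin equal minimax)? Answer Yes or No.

Row minima: North → -1, Central → -6, South → 0; maximin = 0.
Column maxima: X → 4, Y → 8, Z → 8; minimax = 4.
0 ≠ 4, so no pure-strategy equilibrium exists.

No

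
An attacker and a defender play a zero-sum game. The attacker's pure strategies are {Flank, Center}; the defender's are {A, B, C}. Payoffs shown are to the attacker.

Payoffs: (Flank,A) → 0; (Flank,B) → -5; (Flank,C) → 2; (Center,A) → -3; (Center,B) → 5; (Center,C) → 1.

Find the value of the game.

-15/13

Row minima: Flank → -5, Center → -3; maximin = -3.
Column maxima: A → 0, B → 5, C → 2; minimax = 0.
-3 ≠ 0, so there is no saddle point; optimal play is mixed.
C is strictly dominated by A (it gives the attacker strictly more in every row), so the defender never plays it.
On the remaining 2×2 (Flank, Center vs A, B):
Let the attacker play Flank with probability p. Expected payoff against A: 0p + (-3)(1−p) = 3p − 3; against B: (-5)p + 5(1−p) = −10p + 5.
Setting these equal: 3p − 3 = −10p + 5 ⇒ 13p = 8 ⇒ p = 8/13, and the value is (3)·(8/13) − 3 = -15/13.
For the defender: with q = P(A), equating Flank's and Center's payoffs gives 5q − 5 = −8q + 5 ⇒ q = 10/13.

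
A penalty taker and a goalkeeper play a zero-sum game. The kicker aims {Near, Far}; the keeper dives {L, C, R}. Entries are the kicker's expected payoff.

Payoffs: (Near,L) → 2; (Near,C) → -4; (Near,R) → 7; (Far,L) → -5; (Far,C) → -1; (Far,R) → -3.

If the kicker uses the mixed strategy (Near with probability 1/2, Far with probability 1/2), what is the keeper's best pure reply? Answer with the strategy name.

C

If the keeper plays L, the kicker's expected payoff is (1/2)·2 + (1/2)·(-5) = -3/2.
If the keeper plays C, the kicker's expected payoff is (1/2)·(-4) + (1/2)·(-1) = -5/2.
If the keeper plays R, the kicker's expected payoff is (1/2)·7 + (1/2)·(-3) = 2.
The keeper minimizes the kicker's payoff; the smallest is -5/2, so the best response is C.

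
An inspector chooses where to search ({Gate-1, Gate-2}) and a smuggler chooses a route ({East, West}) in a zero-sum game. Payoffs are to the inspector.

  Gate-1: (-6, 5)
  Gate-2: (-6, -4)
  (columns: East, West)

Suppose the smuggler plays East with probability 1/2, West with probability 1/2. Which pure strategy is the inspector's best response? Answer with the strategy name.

Gate-1

Expected payoff of Gate-1: (1/2)·(-6) + (1/2)·5 = -1/2.
Expected payoff of Gate-2: (1/2)·(-6) + (1/2)·(-4) = -5.
The largest is -1/2, so the inspector's best response is Gate-1.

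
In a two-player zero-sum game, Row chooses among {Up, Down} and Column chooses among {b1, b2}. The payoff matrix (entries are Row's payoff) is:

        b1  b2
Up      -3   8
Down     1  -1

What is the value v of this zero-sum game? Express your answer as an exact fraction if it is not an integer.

Row minima: Up → -3, Down → -1; maximin = -1.
Column maxima: b1 → 1, b2 → 8; minimax = 1.
-1 ≠ 1, so there is no saddle point; optimal play is mixed.
Let Row play Up with probability p. Expected payoff against b1: (-3)p + 1(1−p) = −4p + 1; against b2: 8p + (-1)(1−p) = 9p − 1.
Setting these equal: −4p + 1 = 9p − 1 ⇒ −13p = -2 ⇒ p = 2/13, and the value is (-4)·(2/13) + 1 = 5/13.
For Column: with q = P(b1), equating Up's and Down's payoffs gives −11q + 8 = 2q − 1 ⇒ q = 9/13.

5/13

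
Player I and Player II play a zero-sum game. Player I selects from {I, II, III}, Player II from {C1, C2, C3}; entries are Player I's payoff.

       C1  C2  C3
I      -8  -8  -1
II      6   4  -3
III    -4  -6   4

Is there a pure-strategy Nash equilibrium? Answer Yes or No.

Row minima: I → -8, II → -3, III → -6; maximin = -3.
Column maxima: C1 → 6, C2 → 4, C3 → 4; minimax = 4.
-3 ≠ 4, so no pure-strategy equilibrium exists.

No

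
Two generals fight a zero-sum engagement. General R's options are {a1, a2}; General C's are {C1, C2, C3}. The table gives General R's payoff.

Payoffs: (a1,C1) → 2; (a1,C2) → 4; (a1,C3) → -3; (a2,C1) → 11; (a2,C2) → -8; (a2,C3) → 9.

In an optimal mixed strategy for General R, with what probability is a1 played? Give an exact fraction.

17/24

Row minima: a1 → -3, a2 → -8; maximin = -3.
Column maxima: C1 → 11, C2 → 4, C3 → 9; minimax = 4.
-3 ≠ 4, so there is no saddle point; optimal play is mixed.
C1 is strictly dominated by C3 (it gives General R strictly more in every row), so General C never plays it.
On the remaining 2×2 (a1, a2 vs C2, C3):
Let General R play a1 with probability p. Expected payoff against C2: 4p + (-8)(1−p) = 12p − 8; against C3: (-3)p + 9(1−p) = −12p + 9.
Setting these equal: 12p − 8 = −12p + 9 ⇒ 24p = 17 ⇒ p = 17/24, and the value is (12)·(17/24) − 8 = 1/2.
For General C: with q = P(C2), equating a1's and a2's payoffs gives 7q − 3 = −17q + 9 ⇒ q = 1/2.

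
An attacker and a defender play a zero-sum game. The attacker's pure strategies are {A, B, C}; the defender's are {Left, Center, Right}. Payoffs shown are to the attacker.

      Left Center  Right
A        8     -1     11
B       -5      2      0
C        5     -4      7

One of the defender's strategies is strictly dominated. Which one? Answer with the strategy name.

Left holds the attacker's payoff strictly below Right in every row: 8 < 11, -5 < 0, 5 < 7.
So Right is strictly dominated for the defender.

Right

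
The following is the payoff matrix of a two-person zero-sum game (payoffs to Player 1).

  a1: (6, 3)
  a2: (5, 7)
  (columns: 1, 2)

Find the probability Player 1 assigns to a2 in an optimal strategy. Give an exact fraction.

3/5

Row minima: a1 → 3, a2 → 5; maximin = 5.
Column maxima: 1 → 6, 2 → 7; minimax = 6.
5 ≠ 6, so there is no saddle point; optimal play is mixed.
Let Player 1 play a1 with probability p. Expected payoff against 1: 6p + 5(1−p) = p + 5; against 2: 3p + 7(1−p) = −4p + 7.
Setting these equal: p + 5 = −4p + 7 ⇒ 5p = 2 ⇒ p = 2/5, and the value is (1)·(2/5) + 5 = 27/5.
For Player 2: with q = P(1), equating a1's and a2's payoffs gives 3q + 3 = −2q + 7 ⇒ q = 4/5.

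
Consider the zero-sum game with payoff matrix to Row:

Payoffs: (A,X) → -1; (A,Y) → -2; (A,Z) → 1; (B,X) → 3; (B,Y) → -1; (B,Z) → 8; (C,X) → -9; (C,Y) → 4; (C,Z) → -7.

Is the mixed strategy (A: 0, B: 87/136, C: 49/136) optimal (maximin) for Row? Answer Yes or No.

Against X this mix gives (87/136)·3 + (49/136)·(-9) = -45/34.
Against Y this mix gives (87/136)·(-1) + (49/136)·4 = 109/136.
Against Z this mix gives (87/136)·8 + (49/136)·(-7) = 353/136.
Column will play X, holding Row to -45/34. Shifting weight toward the row that does better against X would raise this floor (the equalizing mix achieves 3/17 against both X and Y), so the proposed strategy is not optimal.

No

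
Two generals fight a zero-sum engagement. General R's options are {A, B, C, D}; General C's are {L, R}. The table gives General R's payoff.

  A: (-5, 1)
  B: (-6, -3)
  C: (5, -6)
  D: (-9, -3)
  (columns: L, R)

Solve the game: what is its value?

-25/17

Row minima: A → -5, B → -6, C → -6, D → -9; maximin = -5.
Column maxima: L → 5, R → 1; minimax = 1.
-5 ≠ 1, so there is no saddle point; optimal play is mixed.
B is strictly dominated by A, so General R never plays it.
D is strictly dominated by A, so General R never plays it.
On the remaining 2×2 (A, C vs L, R):
Let General R play A with probability p. Expected payoff against L: (-5)p + 5(1−p) = −10p + 5; against R: 1p + (-6)(1−p) = 7p − 6.
Setting these equal: −10p + 5 = 7p − 6 ⇒ −17p = -11 ⇒ p = 11/17, and the value is (-10)·(11/17) + 5 = -25/17.
For General C: with q = P(L), equating A's and C's payoffs gives −6q + 1 = 11q − 6 ⇒ q = 7/17.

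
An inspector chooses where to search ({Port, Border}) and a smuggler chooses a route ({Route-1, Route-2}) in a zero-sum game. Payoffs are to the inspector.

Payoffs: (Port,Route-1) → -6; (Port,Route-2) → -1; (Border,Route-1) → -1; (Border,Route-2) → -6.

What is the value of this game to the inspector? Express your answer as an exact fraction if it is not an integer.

-7/2

Row minima: Port → -6, Border → -6; maximin = -6.
Column maxima: Route-1 → -1, Route-2 → -1; minimax = -1.
-6 ≠ -1, so there is no saddle point; optimal play is mixed.
Let the inspector play Port with probability p. Expected payoff against Route-1: (-6)p + (-1)(1−p) = −5p − 1; against Route-2: (-1)p + (-6)(1−p) = 5p − 6.
Setting these equal: −5p − 1 = 5p − 6 ⇒ −10p = -5 ⇒ p = 1/2, and the value is (-5)·(1/2) − 1 = -7/2.
For the smuggler: with q = P(Route-1), equating Port's and Border's payoffs gives −5q − 1 = 5q − 6 ⇒ q = 1/2.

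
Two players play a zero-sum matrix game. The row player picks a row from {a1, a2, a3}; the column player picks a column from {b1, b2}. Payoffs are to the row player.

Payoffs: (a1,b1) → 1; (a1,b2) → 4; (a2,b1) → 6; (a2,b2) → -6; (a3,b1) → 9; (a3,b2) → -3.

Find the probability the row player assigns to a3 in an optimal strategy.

1/5

Row minima: a1 → 1, a2 → -6, a3 → -3; maximin = 1.
Column maxima: b1 → 9, b2 → 4; minimax = 4.
1 ≠ 4, so there is no saddle point; optimal play is mixed.
a2 is strictly dominated by a3, so the row player never plays it.
On the remaining 2×2 (a1, a3 vs b1, b2):
Let the row player play a1 with probability p. Expected payoff against b1: 1p + 9(1−p) = −8p + 9; against b2: 4p + (-3)(1−p) = 7p − 3.
Setting these equal: −8p + 9 = 7p − 3 ⇒ −15p = -12 ⇒ p = 4/5, and the value is (-8)·(4/5) + 9 = 13/5.
For the column player: with q = P(b1), equating a1's and a3's payoffs gives −3q + 4 = 12q − 3 ⇒ q = 7/15.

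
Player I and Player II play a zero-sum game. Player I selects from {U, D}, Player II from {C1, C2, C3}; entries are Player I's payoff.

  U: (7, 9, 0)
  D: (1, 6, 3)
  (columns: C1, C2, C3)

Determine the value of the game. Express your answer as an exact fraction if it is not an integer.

7/3

Row minima: U → 0, D → 1; maximin = 1.
Column maxima: C1 → 7, C2 → 9, C3 → 3; minimax = 3.
1 ≠ 3, so there is no saddle point; optimal play is mixed.
C2 is strictly dominated by C1 (it gives Player I strictly more in every row), so Player II never plays it.
On the remaining 2×2 (U, D vs C1, C3):
Let Player I play U with probability p. Expected payoff against C1: 7p + 1(1−p) = 6p + 1; against C3: 0p + 3(1−p) = −3p + 3.
Setting these equal: 6p + 1 = −3p + 3 ⇒ 9p = 2 ⇒ p = 2/9, and the value is (6)·(2/9) + 1 = 7/3.
For Player II: with q = P(C1), equating U's and D's payoffs gives 7q = −2q + 3 ⇒ q = 1/3.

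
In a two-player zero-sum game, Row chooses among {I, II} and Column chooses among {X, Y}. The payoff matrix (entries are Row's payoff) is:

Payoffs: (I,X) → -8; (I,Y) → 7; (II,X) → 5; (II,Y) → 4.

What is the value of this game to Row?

Row minima: I → -8, II → 4; maximin = 4.
Column maxima: X → 5, Y → 7; minimax = 5.
4 ≠ 5, so there is no saddle point; optimal play is mixed.
Let Row play I with probability p. Expected payoff against X: (-8)p + 5(1−p) = −13p + 5; against Y: 7p + 4(1−p) = 3p + 4.
Setting these equal: −13p + 5 = 3p + 4 ⇒ −16p = -1 ⇒ p = 1/16, and the value is (-13)·(1/16) + 5 = 67/16.
For Column: with q = P(X), equating I's and II's payoffs gives −15q + 7 = q + 4 ⇒ q = 3/16.

67/16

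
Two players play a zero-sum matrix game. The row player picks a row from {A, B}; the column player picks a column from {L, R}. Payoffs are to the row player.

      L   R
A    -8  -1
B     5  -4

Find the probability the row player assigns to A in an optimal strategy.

9/16

Row minima: A → -8, B → -4; maximin = -4.
Column maxima: L → 5, R → -1; minimax = -1.
-4 ≠ -1, so there is no saddle point; optimal play is mixed.
Let the row player play A with probability p. Expected payoff against L: (-8)p + 5(1−p) = −13p + 5; against R: (-1)p + (-4)(1−p) = 3p − 4.
Setting these equal: −13p + 5 = 3p − 4 ⇒ −16p = -9 ⇒ p = 9/16, and the value is (-13)·(9/16) + 5 = -37/16.
For the column player: with q = P(L), equating A's and B's payoffs gives −7q − 1 = 9q − 4 ⇒ q = 3/16.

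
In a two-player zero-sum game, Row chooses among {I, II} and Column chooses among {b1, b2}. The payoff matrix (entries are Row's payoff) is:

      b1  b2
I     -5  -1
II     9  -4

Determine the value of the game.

Row minima: I → -5, II → -4; maximin = -4.
Column maxima: b1 → 9, b2 → -1; minimax = -1.
-4 ≠ -1, so there is no saddle point; optimal play is mixed.
Let Row play I with probability p. Expected payoff against b1: (-5)p + 9(1−p) = −14p + 9; against b2: (-1)p + (-4)(1−p) = 3p − 4.
Setting these equal: −14p + 9 = 3p − 4 ⇒ −17p = -13 ⇒ p = 13/17, and the value is (-14)·(13/17) + 9 = -29/17.
For Column: with q = P(b1), equating I's and II's payoffs gives −4q − 1 = 13q − 4 ⇒ q = 3/17.

-29/17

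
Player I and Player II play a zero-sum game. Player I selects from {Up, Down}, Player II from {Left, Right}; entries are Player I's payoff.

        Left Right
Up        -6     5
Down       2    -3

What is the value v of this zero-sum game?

Row minima: Up → -6, Down → -3; maximin = -3.
Column maxima: Left → 2, Right → 5; minimax = 2.
-3 ≠ 2, so there is no saddle point; optimal play is mixed.
Let Player I play Up with probability p. Expected payoff against Left: (-6)p + 2(1−p) = −8p + 2; against Right: 5p + (-3)(1−p) = 8p − 3.
Setting these equal: −8p + 2 = 8p − 3 ⇒ −16p = -5 ⇒ p = 5/16, and the value is (-8)·(5/16) + 2 = -1/2.
For Player II: with q = P(Left), equating Up's and Down's payoffs gives −11q + 5 = 5q − 3 ⇒ q = 1/2.

-1/2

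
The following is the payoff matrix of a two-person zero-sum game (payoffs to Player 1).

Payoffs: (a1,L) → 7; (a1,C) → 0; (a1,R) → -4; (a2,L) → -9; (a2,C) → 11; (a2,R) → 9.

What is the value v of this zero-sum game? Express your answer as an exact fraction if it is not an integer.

Row minima: a1 → -4, a2 → -9; maximin = -4.
Column maxima: L → 7, C → 11, R → 9; minimax = 7.
-4 ≠ 7, so there is no saddle point; optimal play is mixed.
C is strictly dominated by R (it gives Player 1 strictly more in every row), so Player 2 never plays it.
On the remaining 2×2 (a1, a2 vs L, R):
Let Player 1 play a1 with probability p. Expected payoff against L: 7p + (-9)(1−p) = 16p − 9; against R: (-4)p + 9(1−p) = −13p + 9.
Setting these equal: 16p − 9 = −13p + 9 ⇒ 29p = 18 ⇒ p = 18/29, and the value is (16)·(18/29) − 9 = 27/29.
For Player 2: with q = P(L), equating a1's and a2's payoffs gives 11q − 4 = −18q + 9 ⇒ q = 13/29.

27/29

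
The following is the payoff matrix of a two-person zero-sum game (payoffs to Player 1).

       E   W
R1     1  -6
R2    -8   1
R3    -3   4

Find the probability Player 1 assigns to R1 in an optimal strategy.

1/2

Row minima: R1 → -6, R2 → -8, R3 → -3; maximin = -3.
Column maxima: E → 1, W → 4; minimax = 1.
-3 ≠ 1, so there is no saddle point; optimal play is mixed.
R2 is strictly dominated by R3, so Player 1 never plays it.
On the remaining 2×2 (R1, R3 vs E, W):
Let Player 1 play R1 with probability p. Expected payoff against E: 1p + (-3)(1−p) = 4p − 3; against W: (-6)p + 4(1−p) = −10p + 4.
Setting these equal: 4p − 3 = −10p + 4 ⇒ 14p = 7 ⇒ p = 1/2, and the value is (4)·(1/2) − 3 = -1.
For Player 2: with q = P(E), equating R1's and R3's payoffs gives 7q − 6 = −7q + 4 ⇒ q = 5/7.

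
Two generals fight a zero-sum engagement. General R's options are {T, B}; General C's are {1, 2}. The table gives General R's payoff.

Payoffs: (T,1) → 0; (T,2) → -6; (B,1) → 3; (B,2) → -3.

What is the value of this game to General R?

-3

Row minima: T → -6, B → -3; maximin = -3.
Column maxima: 1 → 3, 2 → -3; minimax = -3.
Since maximin = minimax = -3, there is a saddle point and the value is -3.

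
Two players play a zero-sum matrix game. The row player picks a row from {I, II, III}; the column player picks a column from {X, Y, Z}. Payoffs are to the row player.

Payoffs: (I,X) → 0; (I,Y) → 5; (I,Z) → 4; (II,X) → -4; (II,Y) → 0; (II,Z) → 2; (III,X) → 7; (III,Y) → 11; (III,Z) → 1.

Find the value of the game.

Row minima: I → 0, II → -4, III → 1; maximin = 1.
Column maxima: X → 7, Y → 11, Z → 4; minimax = 4.
1 ≠ 4, so there is no saddle point; optimal play is mixed.
II is strictly dominated by I, so the row player never plays it.
Y is strictly dominated by X (it gives the row player strictly more in every row), so the column player never plays it.
On the remaining 2×2 (I, III vs X, Z):
Let the row player play I with probability p. Expected payoff against X: 0p + 7(1−p) = −7p + 7; against Z: 4p + 1(1−p) = 3p + 1.
Setting these equal: −7p + 7 = 3p + 1 ⇒ −10p = -6 ⇒ p = 3/5, and the value is (-7)·(3/5) + 7 = 14/5.
For the column player: with q = P(X), equating I's and III's payoffs gives −4q + 4 = 6q + 1 ⇒ q = 3/10.

14/5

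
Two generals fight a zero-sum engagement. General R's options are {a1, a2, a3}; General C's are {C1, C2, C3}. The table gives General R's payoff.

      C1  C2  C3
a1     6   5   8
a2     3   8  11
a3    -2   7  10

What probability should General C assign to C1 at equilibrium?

Row minima: a1 → 5, a2 → 3, a3 → -2; maximin = 5.
Column maxima: C1 → 6, C2 → 8, C3 → 11; minimax = 6.
5 ≠ 6, so there is no saddle point; optimal play is mixed.
a3 is strictly dominated by a2, so General R never plays it.
C3 is strictly dominated by C1 (it gives General R strictly more in every row), so General C never plays it.
On the remaining 2×2 (a1, a2 vs C1, C2):
Let General R play a1 with probability p. Expected payoff against C1: 6p + 3(1−p) = 3p + 3; against C2: 5p + 8(1−p) = −3p + 8.
Setting these equal: 3p + 3 = −3p + 8 ⇒ 6p = 5 ⇒ p = 5/6, and the value is (3)·(5/6) + 3 = 11/2.
For General C: with q = P(C1), equating a1's and a2's payoffs gives q + 5 = −5q + 8 ⇒ q = 1/2.

1/2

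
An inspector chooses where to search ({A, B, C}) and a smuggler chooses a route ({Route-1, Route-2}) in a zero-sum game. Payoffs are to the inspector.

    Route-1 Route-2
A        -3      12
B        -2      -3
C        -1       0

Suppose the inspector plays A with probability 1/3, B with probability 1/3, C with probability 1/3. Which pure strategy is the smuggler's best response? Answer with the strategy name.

Route-1

If the smuggler plays Route-1, the inspector's expected payoff is (1/3)·(-3) + (1/3)·(-2) + (1/3)·(-1) = -2.
If the smuggler plays Route-2, the inspector's expected payoff is (1/3)·12 + (1/3)·(-3) + (1/3)·0 = 3.
The smuggler minimizes the inspector's payoff; the smallest is -2, so the best response is Route-1.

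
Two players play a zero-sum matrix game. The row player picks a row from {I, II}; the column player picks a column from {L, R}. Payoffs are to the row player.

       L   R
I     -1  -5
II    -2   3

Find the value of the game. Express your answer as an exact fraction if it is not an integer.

-13/9

Row minima: I → -5, II → -2; maximin = -2.
Column maxima: L → -1, R → 3; minimax = -1.
-2 ≠ -1, so there is no saddle point; optimal play is mixed.
Let the row player play I with probability p. Expected payoff against L: (-1)p + (-2)(1−p) = p − 2; against R: (-5)p + 3(1−p) = −8p + 3.
Setting these equal: p − 2 = −8p + 3 ⇒ 9p = 5 ⇒ p = 5/9, and the value is (1)·(5/9) − 2 = -13/9.
For the column player: with q = P(L), equating I's and II's payoffs gives 4q − 5 = −5q + 3 ⇒ q = 8/9.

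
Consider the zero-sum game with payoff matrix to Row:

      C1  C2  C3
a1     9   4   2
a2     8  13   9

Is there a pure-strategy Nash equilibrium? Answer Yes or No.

No

Row minima: a1 → 2, a2 → 8; maximin = 8.
Column maxima: C1 → 9, C2 → 13, C3 → 9; minimax = 9.
8 ≠ 9, so no pure-strategy equilibrium exists.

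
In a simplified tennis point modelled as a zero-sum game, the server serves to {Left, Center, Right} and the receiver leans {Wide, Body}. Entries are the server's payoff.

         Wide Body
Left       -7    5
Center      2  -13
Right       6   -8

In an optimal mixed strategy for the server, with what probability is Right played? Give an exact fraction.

6/13

Row minima: Left → -7, Center → -13, Right → -8; maximin = -7.
Column maxima: Wide → 6, Body → 5; minimax = 5.
-7 ≠ 5, so there is no saddle point; optimal play is mixed.
Center is strictly dominated by Right, so the server never plays it.
On the remaining 2×2 (Left, Right vs Wide, Body):
Let the server play Left with probability p. Expected payoff against Wide: (-7)p + 6(1−p) = −13p + 6; against Body: 5p + (-8)(1−p) = 13p − 8.
Setting these equal: −13p + 6 = 13p − 8 ⇒ −26p = -14 ⇒ p = 7/13, and the value is (-13)·(7/13) + 6 = -1.
For the receiver: with q = P(Wide), equating Left's and Right's payoffs gives −12q + 5 = 14q − 8 ⇒ q = 1/2.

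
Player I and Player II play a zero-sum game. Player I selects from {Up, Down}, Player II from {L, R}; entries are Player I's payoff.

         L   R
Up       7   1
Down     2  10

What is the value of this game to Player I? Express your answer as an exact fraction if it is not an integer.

34/7

Row minima: Up → 1, Down → 2; maximin = 2.
Column maxima: L → 7, R → 10; minimax = 7.
2 ≠ 7, so there is no saddle point; optimal play is mixed.
Let Player I play Up with probability p. Expected payoff against L: 7p + 2(1−p) = 5p + 2; against R: 1p + 10(1−p) = −9p + 10.
Setting these equal: 5p + 2 = −9p + 10 ⇒ 14p = 8 ⇒ p = 4/7, and the value is (5)·(4/7) + 2 = 34/7.
For Player II: with q = P(L), equating Up's and Down's payoffs gives 6q + 1 = −8q + 10 ⇒ q = 9/14.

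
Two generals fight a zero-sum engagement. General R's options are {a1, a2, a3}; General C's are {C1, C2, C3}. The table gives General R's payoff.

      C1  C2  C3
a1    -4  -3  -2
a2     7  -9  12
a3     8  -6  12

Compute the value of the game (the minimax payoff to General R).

-16/5

Row minima: a1 → -4, a2 → -9, a3 → -6; maximin = -4.
Column maxima: C1 → 8, C2 → -3, C3 → 12; minimax = -3.
-4 ≠ -3, so there is no saddle point; optimal play is mixed.
C3 is strictly dominated by C1 (it gives General R strictly more in every row), so General C never plays it.
With C3 eliminated, a2 is strictly dominated by a3 (a3 gives General R strictly more in every remaining column), so General R never plays it.
On the remaining 2×2 (a1, a3 vs C1, C2):
Let General R play a1 with probability p. Expected payoff against C1: (-4)p + 8(1−p) = −12p + 8; against C2: (-3)p + (-6)(1−p) = 3p − 6.
Setting these equal: −12p + 8 = 3p − 6 ⇒ −15p = -14 ⇒ p = 14/15, and the value is (-12)·(14/15) + 8 = -16/5.
For General C: with q = P(C1), equating a1's and a3's payoffs gives −q − 3 = 14q − 6 ⇒ q = 1/5.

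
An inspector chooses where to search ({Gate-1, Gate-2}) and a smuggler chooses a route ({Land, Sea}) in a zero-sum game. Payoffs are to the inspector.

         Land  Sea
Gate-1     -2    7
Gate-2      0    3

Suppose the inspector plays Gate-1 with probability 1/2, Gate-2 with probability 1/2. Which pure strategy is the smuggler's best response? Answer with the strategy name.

If the smuggler plays Land, the inspector's expected payoff is (1/2)·(-2) + (1/2)·0 = -1.
If the smuggler plays Sea, the inspector's expected payoff is (1/2)·7 + (1/2)·3 = 5.
The smuggler minimizes the inspector's payoff; the smallest is -1, so the best response is Land.

Land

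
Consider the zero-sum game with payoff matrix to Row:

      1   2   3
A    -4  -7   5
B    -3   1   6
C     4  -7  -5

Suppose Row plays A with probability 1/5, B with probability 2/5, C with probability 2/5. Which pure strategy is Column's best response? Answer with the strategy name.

If Column plays 1, Row's expected payoff is (1/5)·(-4) + (2/5)·(-3) + (2/5)·4 = -2/5.
If Column plays 2, Row's expected payoff is (1/5)·(-7) + (2/5)·1 + (2/5)·(-7) = -19/5.
If Column plays 3, Row's expected payoff is (1/5)·5 + (2/5)·6 + (2/5)·(-5) = 7/5.
Column minimizes Row's payoff; the smallest is -19/5, so the best response is 2.

2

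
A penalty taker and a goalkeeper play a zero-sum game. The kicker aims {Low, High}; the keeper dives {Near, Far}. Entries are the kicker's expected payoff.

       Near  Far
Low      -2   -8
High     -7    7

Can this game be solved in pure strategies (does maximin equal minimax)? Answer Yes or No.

Row minima: Low → -8, High → -7; maximin = -7.
Column maxima: Near → -2, Far → 7; minimax = -2.
-7 ≠ -2, so no pure-strategy equilibrium exists.

No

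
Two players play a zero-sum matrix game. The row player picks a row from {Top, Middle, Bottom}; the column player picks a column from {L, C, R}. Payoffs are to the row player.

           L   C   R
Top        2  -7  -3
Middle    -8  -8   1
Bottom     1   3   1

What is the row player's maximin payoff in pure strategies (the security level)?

Row minima: Top → -7, Middle → -8, Bottom → 1.
The best of these is 1.

1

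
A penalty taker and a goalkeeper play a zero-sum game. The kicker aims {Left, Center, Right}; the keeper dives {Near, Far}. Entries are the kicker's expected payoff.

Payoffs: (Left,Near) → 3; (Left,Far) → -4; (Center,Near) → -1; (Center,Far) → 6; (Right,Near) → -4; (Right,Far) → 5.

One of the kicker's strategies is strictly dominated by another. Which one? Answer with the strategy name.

Right

Center gives a strictly higher payoff than Right against every column: -1 > -4, 6 > 5.
So Right is strictly dominated and the kicker never plays it.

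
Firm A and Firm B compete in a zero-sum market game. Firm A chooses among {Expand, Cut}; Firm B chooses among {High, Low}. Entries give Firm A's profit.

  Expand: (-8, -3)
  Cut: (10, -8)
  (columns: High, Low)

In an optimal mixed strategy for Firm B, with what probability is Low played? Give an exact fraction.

18/23

Row minima: Expand → -8, Cut → -8; maximin = -8.
Column maxima: High → 10, Low → -3; minimax = -3.
-8 ≠ -3, so there is no saddle point; optimal play is mixed.
Let Firm A play Expand with probability p. Expected payoff against High: (-8)p + 10(1−p) = −18p + 10; against Low: (-3)p + (-8)(1−p) = 5p − 8.
Setting these equal: −18p + 10 = 5p − 8 ⇒ −23p = -18 ⇒ p = 18/23, and the value is (-18)·(18/23) + 10 = -94/23.
For Firm B: with q = P(High), equating Expand's and Cut's payoffs gives −5q − 3 = 18q − 8 ⇒ q = 5/23.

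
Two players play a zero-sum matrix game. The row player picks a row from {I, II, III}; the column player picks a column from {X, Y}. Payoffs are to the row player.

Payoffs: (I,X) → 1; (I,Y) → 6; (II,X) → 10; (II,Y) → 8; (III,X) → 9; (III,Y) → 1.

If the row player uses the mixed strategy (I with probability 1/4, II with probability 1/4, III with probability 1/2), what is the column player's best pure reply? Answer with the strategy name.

If the column player plays X, the row player's expected payoff is (1/4)·1 + (1/4)·10 + (1/2)·9 = 29/4.
If the column player plays Y, the row player's expected payoff is (1/4)·6 + (1/4)·8 + (1/2)·1 = 4.
The column player minimizes the row player's payoff; the smallest is 4, so the best response is Y.

Y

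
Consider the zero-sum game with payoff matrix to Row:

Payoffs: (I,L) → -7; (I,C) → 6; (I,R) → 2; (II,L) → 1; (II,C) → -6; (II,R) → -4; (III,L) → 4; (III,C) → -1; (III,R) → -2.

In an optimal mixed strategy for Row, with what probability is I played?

Row minima: I → -7, II → -6, III → -2; maximin = -2.
Column maxima: L → 4, C → 6, R → 2; minimax = 2.
-2 ≠ 2, so there is no saddle point; optimal play is mixed.
II is strictly dominated by III, so Row never plays it.
With II eliminated, C is strictly dominated by R (it gives Row strictly more in every remaining row), so Column never plays it.
On the remaining 2×2 (I, III vs L, R):
Let Row play I with probability p. Expected payoff against L: (-7)p + 4(1−p) = −11p + 4; against R: 2p + (-2)(1−p) = 4p − 2.
Setting these equal: −11p + 4 = 4p − 2 ⇒ −15p = -6 ⇒ p = 2/5, and the value is (-11)·(2/5) + 4 = -2/5.
For Column: with q = P(L), equating I's and III's payoffs gives −9q + 2 = 6q − 2 ⇒ q = 4/15.

2/5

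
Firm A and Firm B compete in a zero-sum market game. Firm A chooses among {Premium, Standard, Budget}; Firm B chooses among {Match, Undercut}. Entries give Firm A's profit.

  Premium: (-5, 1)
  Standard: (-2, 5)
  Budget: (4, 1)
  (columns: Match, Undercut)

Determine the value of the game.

Row minima: Premium → -5, Standard → -2, Budget → 1; maximin = 1.
Column maxima: Match → 4, Undercut → 5; minimax = 4.
1 ≠ 4, so there is no saddle point; optimal play is mixed.
Premium is strictly dominated by Standard, so Firm A never plays it.
On the remaining 2×2 (Standard, Budget vs Match, Undercut):
Let Firm A play Standard with probability p. Expected payoff against Match: (-2)p + 4(1−p) = −6p + 4; against Undercut: 5p + 1(1−p) = 4p + 1.
Setting these equal: −6p + 4 = 4p + 1 ⇒ −10p = -3 ⇒ p = 3/10, and the value is (-6)·(3/10) + 4 = 11/5.
For Firm B: with q = P(Match), equating Standard's and Budget's payoffs gives −7q + 5 = 3q + 1 ⇒ q = 2/5.

11/5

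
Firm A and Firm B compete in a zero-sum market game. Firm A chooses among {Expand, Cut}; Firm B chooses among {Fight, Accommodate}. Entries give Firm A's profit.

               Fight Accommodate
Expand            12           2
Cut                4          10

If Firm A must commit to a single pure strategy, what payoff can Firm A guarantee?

4

Row minima: Expand → 2, Cut → 4.
The best of these is 4.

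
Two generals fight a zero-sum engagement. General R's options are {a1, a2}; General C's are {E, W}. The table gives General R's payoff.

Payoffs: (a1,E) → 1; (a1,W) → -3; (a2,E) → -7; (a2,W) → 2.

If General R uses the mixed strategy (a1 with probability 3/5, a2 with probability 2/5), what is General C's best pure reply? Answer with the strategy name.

E

If General C plays E, General R's expected payoff is (3/5)·1 + (2/5)·(-7) = -11/5.
If General C plays W, General R's expected payoff is (3/5)·(-3) + (2/5)·2 = -1.
General C minimizes General R's payoff; the smallest is -11/5, so the best response is E.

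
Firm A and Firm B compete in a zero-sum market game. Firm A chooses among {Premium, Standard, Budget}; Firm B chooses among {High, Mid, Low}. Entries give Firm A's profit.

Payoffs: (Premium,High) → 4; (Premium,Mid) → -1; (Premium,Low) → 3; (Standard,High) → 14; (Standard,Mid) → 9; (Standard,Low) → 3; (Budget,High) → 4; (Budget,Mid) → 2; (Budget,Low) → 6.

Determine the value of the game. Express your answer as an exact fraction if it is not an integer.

Row minima: Premium → -1, Standard → 3, Budget → 2; maximin = 3.
Column maxima: High → 14, Mid → 9, Low → 6; minimax = 6.
3 ≠ 6, so there is no saddle point; optimal play is mixed.
High is strictly dominated by Mid (it gives Firm A strictly more in every row), so Firm B never plays it.
With High eliminated, Premium is strictly dominated by Budget (Budget gives Firm A strictly more in every remaining column), so Firm A never plays it.
On the remaining 2×2 (Standard, Budget vs Mid, Low):
Let Firm A play Standard with probability p. Expected payoff against Mid: 9p + 2(1−p) = 7p + 2; against Low: 3p + 6(1−p) = −3p + 6.
Setting these equal: 7p + 2 = −3p + 6 ⇒ 10p = 4 ⇒ p = 2/5, and the value is (7)·(2/5) + 2 = 24/5.
For Firm B: with q = P(Mid), equating Standard's and Budget's payoffs gives 6q + 3 = −4q + 6 ⇒ q = 3/10.

24/5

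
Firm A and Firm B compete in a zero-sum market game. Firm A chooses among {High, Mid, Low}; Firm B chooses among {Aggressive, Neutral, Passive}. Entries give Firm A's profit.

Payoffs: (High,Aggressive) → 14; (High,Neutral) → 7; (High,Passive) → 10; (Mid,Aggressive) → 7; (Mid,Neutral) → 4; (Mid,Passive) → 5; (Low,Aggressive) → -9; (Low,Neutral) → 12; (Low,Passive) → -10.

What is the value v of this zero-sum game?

Row minima: High → 7, Mid → 4, Low → -10; maximin = 7.
Column maxima: Aggressive → 14, Neutral → 12, Passive → 10; minimax = 10.
7 ≠ 10, so there is no saddle point; optimal play is mixed.
Mid is strictly dominated by High, so Firm A never plays it.
Aggressive is strictly dominated by Passive (it gives Firm A strictly more in every row), so Firm B never plays it.
On the remaining 2×2 (High, Low vs Neutral, Passive):
Let Firm A play High with probability p. Expected payoff against Neutral: 7p + 12(1−p) = −5p + 12; against Passive: 10p + (-10)(1−p) = 20p − 10.
Setting these equal: −5p + 12 = 20p − 10 ⇒ −25p = -22 ⇒ p = 22/25, and the value is (-5)·(22/25) + 12 = 38/5.
For Firm B: with q = P(Neutral), equating High's and Low's payoffs gives −3q + 10 = 22q − 10 ⇒ q = 4/5.

38/5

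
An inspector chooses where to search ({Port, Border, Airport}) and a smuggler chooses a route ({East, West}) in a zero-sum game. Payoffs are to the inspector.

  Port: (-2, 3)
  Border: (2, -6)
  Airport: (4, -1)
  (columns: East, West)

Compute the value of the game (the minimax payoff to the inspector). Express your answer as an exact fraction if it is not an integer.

Row minima: Port → -2, Border → -6, Airport → -1; maximin = -1.
Column maxima: East → 4, West → 3; minimax = 3.
-1 ≠ 3, so there is no saddle point; optimal play is mixed.
Border is strictly dominated by Airport, so the inspector never plays it.
On the remaining 2×2 (Port, Airport vs East, West):
Let the inspector play Port with probability p. Expected payoff against East: (-2)p + 4(1−p) = −6p + 4; against West: 3p + (-1)(1−p) = 4p − 1.
Setting these equal: −6p + 4 = 4p − 1 ⇒ −10p = -5 ⇒ p = 1/2, and the value is (-6)·(1/2) + 4 = 1.
For the smuggler: with q = P(East), equating Port's and Airport's payoffs gives −5q + 3 = 5q − 1 ⇒ q = 2/5.

1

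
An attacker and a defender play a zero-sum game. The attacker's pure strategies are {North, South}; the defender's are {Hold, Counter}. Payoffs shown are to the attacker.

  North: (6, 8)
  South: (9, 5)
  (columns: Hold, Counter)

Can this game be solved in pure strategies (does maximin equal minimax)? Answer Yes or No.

No

Row minima: North → 6, South → 5; maximin = 6.
Column maxima: Hold → 9, Counter → 8; minimax = 8.
6 ≠ 8, so no pure-strategy equilibrium exists.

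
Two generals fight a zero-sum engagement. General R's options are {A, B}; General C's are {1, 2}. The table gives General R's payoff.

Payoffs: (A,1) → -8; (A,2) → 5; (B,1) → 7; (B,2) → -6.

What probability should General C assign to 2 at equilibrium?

Row minima: A → -8, B → -6; maximin = -6.
Column maxima: 1 → 7, 2 → 5; minimax = 5.
-6 ≠ 5, so there is no saddle point; optimal play is mixed.
Let General R play A with probability p. Expected payoff against 1: (-8)p + 7(1−p) = −15p + 7; against 2: 5p + (-6)(1−p) = 11p − 6.
Setting these equal: −15p + 7 = 11p − 6 ⇒ −26p = -13 ⇒ p = 1/2, and the value is (-15)·(1/2) + 7 = -1/2.
For General C: with q = P(1), equating A's and B's payoffs gives −13q + 5 = 13q − 6 ⇒ q = 11/26.

15/26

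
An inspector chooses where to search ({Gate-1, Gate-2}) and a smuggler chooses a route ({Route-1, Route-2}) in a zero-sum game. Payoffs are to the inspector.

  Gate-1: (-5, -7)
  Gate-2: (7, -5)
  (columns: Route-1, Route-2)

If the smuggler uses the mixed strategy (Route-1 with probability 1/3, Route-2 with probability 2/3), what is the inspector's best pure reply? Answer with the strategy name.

Expected payoff of Gate-1: (1/3)·(-5) + (2/3)·(-7) = -19/3.
Expected payoff of Gate-2: (1/3)·7 + (2/3)·(-5) = -1.
The largest is -1, so the inspector's best response is Gate-2.

Gate-2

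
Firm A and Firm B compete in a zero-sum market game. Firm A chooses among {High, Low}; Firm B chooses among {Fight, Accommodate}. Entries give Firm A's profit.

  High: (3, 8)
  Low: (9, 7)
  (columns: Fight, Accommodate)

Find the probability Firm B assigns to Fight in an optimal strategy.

1/7

Row minima: High → 3, Low → 7; maximin = 7.
Column maxima: Fight → 9, Accommodate → 8; minimax = 8.
7 ≠ 8, so there is no saddle point; optimal play is mixed.
Let Firm A play High with probability p. Expected payoff against Fight: 3p + 9(1−p) = −6p + 9; against Accommodate: 8p + 7(1−p) = p + 7.
Setting these equal: −6p + 9 = p + 7 ⇒ −7p = -2 ⇒ p = 2/7, and the value is (-6)·(2/7) + 9 = 51/7.
For Firm B: with q = P(Fight), equating High's and Low's payoffs gives −5q + 8 = 2q + 7 ⇒ q = 1/7.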